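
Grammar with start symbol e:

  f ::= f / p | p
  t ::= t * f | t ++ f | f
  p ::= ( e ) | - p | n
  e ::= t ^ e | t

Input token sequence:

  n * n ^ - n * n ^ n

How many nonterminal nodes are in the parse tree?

19

[e [t [t [f [p n]]] * [f [p n]]] ^ [e [t [t [f [p - [p n]]]] * [f [p n]]] ^ [e [t [f [p n]]]]]]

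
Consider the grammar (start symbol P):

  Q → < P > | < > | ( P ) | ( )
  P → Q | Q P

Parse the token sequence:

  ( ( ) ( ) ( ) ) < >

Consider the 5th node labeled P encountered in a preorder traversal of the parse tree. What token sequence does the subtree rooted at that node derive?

< >

[P [Q ( [P [Q ( )] [P [Q ( )] [P [Q ( )]]]] )] [P [Q < >]]]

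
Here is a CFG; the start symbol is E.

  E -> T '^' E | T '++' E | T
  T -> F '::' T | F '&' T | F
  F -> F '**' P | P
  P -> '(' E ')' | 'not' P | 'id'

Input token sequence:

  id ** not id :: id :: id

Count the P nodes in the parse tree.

[E [T [F [F [P id]] ** [P not [P id]]] :: [T [F [P id]] :: [T [F [P id]]]]]]

5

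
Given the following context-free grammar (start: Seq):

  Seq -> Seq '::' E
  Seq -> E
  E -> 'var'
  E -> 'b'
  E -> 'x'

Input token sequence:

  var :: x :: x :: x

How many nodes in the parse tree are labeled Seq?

[Seq [Seq [Seq [Seq [E var]] :: [E x]] :: [E x]] :: [E x]]

4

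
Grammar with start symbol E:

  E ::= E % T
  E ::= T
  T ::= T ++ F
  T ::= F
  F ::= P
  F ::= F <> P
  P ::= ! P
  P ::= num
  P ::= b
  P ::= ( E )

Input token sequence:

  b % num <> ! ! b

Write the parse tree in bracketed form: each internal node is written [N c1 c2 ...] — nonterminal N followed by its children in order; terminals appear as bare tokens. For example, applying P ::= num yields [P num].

[E [E [T [F [P b]]]] % [T [F [F [P num]] <> [P ! [P ! [P b]]]]]]

E
E % T
T % T
F % T
P % T
b % T
b % F
b % F <> P
b % P <> P
b % num <> P
b % num <> ! P
b % num <> ! ! P
b % num <> ! ! b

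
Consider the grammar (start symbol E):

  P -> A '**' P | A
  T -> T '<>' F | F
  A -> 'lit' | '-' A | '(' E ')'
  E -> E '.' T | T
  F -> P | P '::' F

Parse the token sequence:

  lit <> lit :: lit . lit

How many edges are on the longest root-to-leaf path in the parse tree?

[E [E [T [T [F [P [A lit]]]] <> [F [P [A lit]] :: [F [P [A lit]]]]]] . [T [F [P [A lit]]]]]

7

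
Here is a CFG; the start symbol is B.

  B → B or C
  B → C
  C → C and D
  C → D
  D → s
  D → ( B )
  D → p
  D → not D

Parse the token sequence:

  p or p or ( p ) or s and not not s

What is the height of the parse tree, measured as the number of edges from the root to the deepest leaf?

[B [B [B [B [C [D p]]] or [C [D p]]] or [C [D ( [B [C [D p]]] )]]] or [C [C [D s]] and [D not [D not [D s]]]]]

7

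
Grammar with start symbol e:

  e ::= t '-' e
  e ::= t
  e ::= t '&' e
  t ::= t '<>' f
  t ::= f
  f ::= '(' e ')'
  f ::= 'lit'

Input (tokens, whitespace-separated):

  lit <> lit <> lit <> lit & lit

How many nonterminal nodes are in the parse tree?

[e [t [t [t [t [f lit]] <> [f lit]] <> [f lit]] <> [f lit]] & [e [t [f lit]]]]

12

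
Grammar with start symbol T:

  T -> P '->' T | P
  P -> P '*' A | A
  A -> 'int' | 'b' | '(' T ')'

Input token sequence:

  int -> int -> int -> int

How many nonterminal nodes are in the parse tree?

[T [P [A int]] -> [T [P [A int]] -> [T [P [A int]] -> [T [P [A int]]]]]]

12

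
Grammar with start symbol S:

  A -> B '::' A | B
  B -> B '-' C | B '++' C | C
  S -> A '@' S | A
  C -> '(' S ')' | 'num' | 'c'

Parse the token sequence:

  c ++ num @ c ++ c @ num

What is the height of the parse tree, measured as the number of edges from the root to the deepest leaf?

[S [A [B [B [C c]] ++ [C num]]] @ [S [A [B [B [C c]] ++ [C c]]] @ [S [A [B [C num]]]]]]

6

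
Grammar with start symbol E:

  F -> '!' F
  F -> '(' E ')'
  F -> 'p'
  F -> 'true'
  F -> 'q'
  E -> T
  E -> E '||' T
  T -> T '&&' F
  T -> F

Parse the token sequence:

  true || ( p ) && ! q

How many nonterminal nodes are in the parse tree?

[E [E [T [F true]]] || [T [T [F ( [E [T [F p]]] )]] && [F ! [F q]]]]

12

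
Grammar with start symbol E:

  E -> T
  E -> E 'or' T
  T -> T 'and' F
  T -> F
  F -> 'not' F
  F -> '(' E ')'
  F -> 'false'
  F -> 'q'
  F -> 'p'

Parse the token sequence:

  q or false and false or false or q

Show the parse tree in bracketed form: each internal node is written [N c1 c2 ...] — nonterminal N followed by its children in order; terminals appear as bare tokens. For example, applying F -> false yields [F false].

[E [E [E [E [T [F q]]] or [T [T [F false]] and [F false]]] or [T [F false]]] or [T [F q]]]

E
E or T
E or T or T
E or T or T or T
T or T or T or T
F or T or T or T
q or T or T or T
q or T and F or T or T
q or F and F or T or T
q or false and F or T or T
q or false and false or T or T
q or false and false or F or T
q or false and false or false or T
q or false and false or false or F
q or false and false or false or q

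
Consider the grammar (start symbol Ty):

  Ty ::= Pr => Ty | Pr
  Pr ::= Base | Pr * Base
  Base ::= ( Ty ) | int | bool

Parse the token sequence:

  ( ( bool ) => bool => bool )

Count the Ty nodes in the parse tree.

[Ty [Pr [Base ( [Ty [Pr [Base ( [Ty [Pr [Base bool]]] )]] => [Ty [Pr [Base bool]] => [Ty [Pr [Base bool]]]]] )]]]

5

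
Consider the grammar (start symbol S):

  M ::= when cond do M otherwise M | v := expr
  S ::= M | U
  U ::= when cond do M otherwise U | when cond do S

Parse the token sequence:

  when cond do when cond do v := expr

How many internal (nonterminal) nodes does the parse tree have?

[S [U when cond do [S [U when cond do [S [M v := expr]]]]]]

6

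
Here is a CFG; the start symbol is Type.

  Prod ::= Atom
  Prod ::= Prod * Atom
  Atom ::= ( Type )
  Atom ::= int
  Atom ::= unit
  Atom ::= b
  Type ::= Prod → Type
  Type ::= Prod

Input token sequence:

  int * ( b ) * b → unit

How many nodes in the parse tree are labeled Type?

[Type [Prod [Prod [Prod [Atom int]] * [Atom ( [Type [Prod [Atom b]]] )]] * [Atom b]] → [Type [Prod [Atom unit]]]]

3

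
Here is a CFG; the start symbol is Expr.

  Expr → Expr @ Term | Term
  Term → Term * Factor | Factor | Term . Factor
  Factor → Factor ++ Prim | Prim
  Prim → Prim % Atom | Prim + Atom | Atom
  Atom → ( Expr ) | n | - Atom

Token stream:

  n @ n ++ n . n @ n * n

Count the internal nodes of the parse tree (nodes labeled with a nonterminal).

[Expr [Expr [Expr [Term [Factor [Prim [Atom n]]]]] @ [Term [Term [Factor [Factor [Prim [Atom n]]] ++ [Prim [Atom n]]]] . [Factor [Prim [Atom n]]]]] @ [Term [Term [Factor [Prim [Atom n]]]] * [Factor [Prim [Atom n]]]]]

26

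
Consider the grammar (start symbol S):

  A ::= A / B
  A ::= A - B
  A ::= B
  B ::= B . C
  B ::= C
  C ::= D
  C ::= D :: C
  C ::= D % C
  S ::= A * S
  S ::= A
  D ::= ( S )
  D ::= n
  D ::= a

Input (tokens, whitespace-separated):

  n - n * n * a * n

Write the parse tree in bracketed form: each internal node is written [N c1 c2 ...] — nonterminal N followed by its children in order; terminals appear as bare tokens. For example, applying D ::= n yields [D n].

[S [A [A [B [C [D n]]]] - [B [C [D n]]]] * [S [A [B [C [D n]]]] * [S [A [B [C [D a]]]] * [S [A [B [C [D n]]]]]]]]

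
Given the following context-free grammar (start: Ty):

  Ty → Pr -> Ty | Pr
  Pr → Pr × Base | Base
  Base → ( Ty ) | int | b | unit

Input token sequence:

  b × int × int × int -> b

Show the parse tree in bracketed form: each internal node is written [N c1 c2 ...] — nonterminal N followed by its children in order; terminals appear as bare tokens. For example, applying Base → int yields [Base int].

[Ty [Pr [Pr [Pr [Pr [Base b]] × [Base int]] × [Base int]] × [Base int]] -> [Ty [Pr [Base b]]]]

Ty
Pr -> Ty
Pr × Base -> Ty
Pr × Base × Base -> Ty
Pr × Base × Base × Base -> Ty
Base × Base × Base × Base -> Ty
b × Base × Base × Base -> Ty
b × int × Base × Base -> Ty
b × int × int × Base -> Ty
b × int × int × int -> Ty
b × int × int × int -> Pr
b × int × int × int -> Base
b × int × int × int -> b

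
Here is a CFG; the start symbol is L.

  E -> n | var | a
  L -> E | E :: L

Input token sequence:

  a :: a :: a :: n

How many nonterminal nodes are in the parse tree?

8

[L [E a] :: [L [E a] :: [L [E a] :: [L [E n]]]]]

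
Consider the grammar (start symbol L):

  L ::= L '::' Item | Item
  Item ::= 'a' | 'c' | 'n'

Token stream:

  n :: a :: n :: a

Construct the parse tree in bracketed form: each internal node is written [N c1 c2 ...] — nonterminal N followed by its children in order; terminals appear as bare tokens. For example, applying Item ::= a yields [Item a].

[L [L [L [L [Item n]] :: [Item a]] :: [Item n]] :: [Item a]]

L
L :: Item
L :: Item :: Item
L :: Item :: Item :: Item
Item :: Item :: Item :: Item
n :: Item :: Item :: Item
n :: a :: Item :: Item
n :: a :: n :: Item
n :: a :: n :: a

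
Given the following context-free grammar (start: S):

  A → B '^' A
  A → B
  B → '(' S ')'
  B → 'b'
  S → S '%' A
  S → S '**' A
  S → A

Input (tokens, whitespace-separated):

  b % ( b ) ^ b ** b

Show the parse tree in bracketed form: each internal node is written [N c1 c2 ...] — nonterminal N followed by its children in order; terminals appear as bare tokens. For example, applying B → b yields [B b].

S
S ** A
S % A ** A
A % A ** A
B % A ** A
b % A ** A
b % B ^ A ** A
b % ( S ) ^ A ** A
b % ( A ) ^ A ** A
b % ( B ) ^ A ** A
b % ( b ) ^ A ** A
b % ( b ) ^ B ** A
b % ( b ) ^ b ** A
b % ( b ) ^ b ** B
b % ( b ) ^ b ** b

[S [S [S [A [B b]]] % [A [B ( [S [A [B b]]] )] ^ [A [B b]]]] ** [A [B b]]]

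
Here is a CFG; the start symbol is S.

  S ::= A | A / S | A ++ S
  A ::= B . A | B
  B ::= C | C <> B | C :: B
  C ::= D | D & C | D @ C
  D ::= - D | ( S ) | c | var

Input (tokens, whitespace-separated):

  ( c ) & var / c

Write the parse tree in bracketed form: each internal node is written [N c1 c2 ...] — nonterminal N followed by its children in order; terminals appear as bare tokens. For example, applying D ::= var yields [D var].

S
A / S
B / S
C / S
D & C / S
( S ) & C / S
( A ) & C / S
( B ) & C / S
( C ) & C / S
( D ) & C / S
( c ) & C / S
( c ) & D / S
( c ) & var / S
( c ) & var / A
( c ) & var / B
( c ) & var / C
( c ) & var / D
( c ) & var / c

[S [A [B [C [D ( [S [A [B [C [D c]]]]] )] & [C [D var]]]]] / [S [A [B [C [D c]]]]]]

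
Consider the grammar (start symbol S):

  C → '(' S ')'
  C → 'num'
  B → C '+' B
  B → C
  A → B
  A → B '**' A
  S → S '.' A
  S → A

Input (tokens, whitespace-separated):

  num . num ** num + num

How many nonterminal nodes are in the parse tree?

[S [S [A [B [C num]]]] . [A [B [C num]] ** [A [B [C num] + [B [C num]]]]]]

13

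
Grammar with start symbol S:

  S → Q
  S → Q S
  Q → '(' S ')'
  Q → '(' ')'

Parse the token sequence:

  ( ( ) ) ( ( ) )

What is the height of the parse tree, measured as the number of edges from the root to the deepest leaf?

5

[S [Q ( [S [Q ( )]] )] [S [Q ( [S [Q ( )]] )]]]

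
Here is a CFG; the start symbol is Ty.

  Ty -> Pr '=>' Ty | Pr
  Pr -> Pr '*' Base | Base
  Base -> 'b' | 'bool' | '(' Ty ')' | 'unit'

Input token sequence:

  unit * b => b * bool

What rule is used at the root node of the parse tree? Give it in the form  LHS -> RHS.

[Ty [Pr [Pr [Base unit]] * [Base b]] => [Ty [Pr [Pr [Base b]] * [Base bool]]]]

Ty -> Pr '=>' Ty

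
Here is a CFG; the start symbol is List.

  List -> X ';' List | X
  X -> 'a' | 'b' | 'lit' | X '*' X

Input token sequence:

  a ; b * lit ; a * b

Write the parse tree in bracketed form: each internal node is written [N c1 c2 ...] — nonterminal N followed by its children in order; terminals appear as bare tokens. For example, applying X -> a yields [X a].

[List [X a] ; [List [X [X b] * [X lit]] ; [List [X [X a] * [X b]]]]]

List
X ; List
a ; List
a ; X ; List
a ; X * X ; List
a ; b * X ; List
a ; b * lit ; List
a ; b * lit ; X
a ; b * lit ; X * X
a ; b * lit ; a * X
a ; b * lit ; a * b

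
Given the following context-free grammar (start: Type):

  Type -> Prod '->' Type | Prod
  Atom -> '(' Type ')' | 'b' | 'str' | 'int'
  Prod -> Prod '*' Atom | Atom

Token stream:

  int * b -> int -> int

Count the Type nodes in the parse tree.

3

[Type [Prod [Prod [Atom int]] * [Atom b]] -> [Type [Prod [Atom int]] -> [Type [Prod [Atom int]]]]]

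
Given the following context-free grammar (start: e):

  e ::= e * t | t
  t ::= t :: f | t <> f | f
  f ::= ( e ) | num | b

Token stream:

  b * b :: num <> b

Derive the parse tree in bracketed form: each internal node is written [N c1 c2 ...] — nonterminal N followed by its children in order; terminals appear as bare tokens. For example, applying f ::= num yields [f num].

e
e * t
t * t
f * t
b * t
b * t <> f
b * t :: f <> f
b * f :: f <> f
b * b :: f <> f
b * b :: num <> f
b * b :: num <> b

[e [e [t [f b]]] * [t [t [t [f b]] :: [f num]] <> [f b]]]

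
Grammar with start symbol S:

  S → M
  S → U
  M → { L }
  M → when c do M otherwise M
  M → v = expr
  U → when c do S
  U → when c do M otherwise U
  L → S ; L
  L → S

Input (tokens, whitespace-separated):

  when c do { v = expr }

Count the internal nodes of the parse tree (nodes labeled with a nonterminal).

7

[S [U when c do [S [M { [L [S [M v = expr]]] }]]]]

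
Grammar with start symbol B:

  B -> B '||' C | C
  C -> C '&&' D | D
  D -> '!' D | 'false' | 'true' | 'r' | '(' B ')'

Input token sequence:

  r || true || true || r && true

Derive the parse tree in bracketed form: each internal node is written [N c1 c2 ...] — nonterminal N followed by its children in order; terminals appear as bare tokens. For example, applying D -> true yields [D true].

B
B || C
B || C || C
B || C || C || C
C || C || C || C
D || C || C || C
r || C || C || C
r || D || C || C
r || true || C || C
r || true || D || C
r || true || true || C
r || true || true || C && D
r || true || true || D && D
r || true || true || r && D
r || true || true || r && true

[B [B [B [B [C [D r]]] || [C [D true]]] || [C [D true]]] || [C [C [D r]] && [D true]]]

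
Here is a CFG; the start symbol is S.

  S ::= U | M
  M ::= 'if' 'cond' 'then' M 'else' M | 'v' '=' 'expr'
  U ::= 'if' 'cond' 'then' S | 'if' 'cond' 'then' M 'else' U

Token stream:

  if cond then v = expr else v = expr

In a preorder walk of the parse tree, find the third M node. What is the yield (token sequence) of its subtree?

[S [M if cond then [M v = expr] else [M v = expr]]]

v = expr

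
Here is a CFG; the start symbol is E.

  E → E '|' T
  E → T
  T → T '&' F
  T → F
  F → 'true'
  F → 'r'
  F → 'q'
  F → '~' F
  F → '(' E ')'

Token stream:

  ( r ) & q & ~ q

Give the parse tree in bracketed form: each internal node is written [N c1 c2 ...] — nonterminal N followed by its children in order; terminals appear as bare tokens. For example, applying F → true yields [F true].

[E [T [T [T [F ( [E [T [F r]]] )]] & [F q]] & [F ~ [F q]]]]

E
T
T & F
T & F & F
F & F & F
( E ) & F & F
( T ) & F & F
( F ) & F & F
( r ) & F & F
( r ) & q & F
( r ) & q & ~ F
( r ) & q & ~ q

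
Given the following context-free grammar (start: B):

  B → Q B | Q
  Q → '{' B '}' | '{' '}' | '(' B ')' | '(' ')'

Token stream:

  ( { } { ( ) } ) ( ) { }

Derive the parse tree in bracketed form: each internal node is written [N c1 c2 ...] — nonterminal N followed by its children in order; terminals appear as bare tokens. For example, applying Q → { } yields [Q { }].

B
Q B
( B ) B
( Q B ) B
( { } B ) B
( { } Q ) B
( { } { B } ) B
( { } { Q } ) B
( { } { ( ) } ) B
( { } { ( ) } ) Q B
( { } { ( ) } ) ( ) B
( { } { ( ) } ) ( ) Q
( { } { ( ) } ) ( ) { }

[B [Q ( [B [Q { }] [B [Q { [B [Q ( )]] }]]] )] [B [Q ( )] [B [Q { }]]]]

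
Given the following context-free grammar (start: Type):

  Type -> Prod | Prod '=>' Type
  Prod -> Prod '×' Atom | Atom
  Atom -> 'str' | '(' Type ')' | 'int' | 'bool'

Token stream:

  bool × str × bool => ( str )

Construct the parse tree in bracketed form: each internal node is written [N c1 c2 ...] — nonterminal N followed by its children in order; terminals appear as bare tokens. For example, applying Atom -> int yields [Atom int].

[Type [Prod [Prod [Prod [Atom bool]] × [Atom str]] × [Atom bool]] => [Type [Prod [Atom ( [Type [Prod [Atom str]]] )]]]]

Type
Prod => Type
Prod × Atom => Type
Prod × Atom × Atom => Type
Atom × Atom × Atom => Type
bool × Atom × Atom => Type
bool × str × Atom => Type
bool × str × bool => Type
bool × str × bool => Prod
bool × str × bool => Atom
bool × str × bool => ( Type )
bool × str × bool => ( Prod )
bool × str × bool => ( Atom )
bool × str × bool => ( str )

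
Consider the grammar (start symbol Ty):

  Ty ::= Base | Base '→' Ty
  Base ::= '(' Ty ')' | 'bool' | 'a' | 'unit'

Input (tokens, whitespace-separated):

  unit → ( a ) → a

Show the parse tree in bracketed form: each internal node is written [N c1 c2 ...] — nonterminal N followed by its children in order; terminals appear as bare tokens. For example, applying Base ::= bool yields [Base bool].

Ty
Base → Ty
unit → Ty
unit → Base → Ty
unit → ( Ty ) → Ty
unit → ( Base ) → Ty
unit → ( a ) → Ty
unit → ( a ) → Base
unit → ( a ) → a

[Ty [Base unit] → [Ty [Base ( [Ty [Base a]] )] → [Ty [Base a]]]]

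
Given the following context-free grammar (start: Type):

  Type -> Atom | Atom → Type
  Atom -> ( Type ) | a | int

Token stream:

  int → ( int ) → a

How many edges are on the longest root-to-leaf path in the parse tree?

[Type [Atom int] → [Type [Atom ( [Type [Atom int]] )] → [Type [Atom a]]]]

5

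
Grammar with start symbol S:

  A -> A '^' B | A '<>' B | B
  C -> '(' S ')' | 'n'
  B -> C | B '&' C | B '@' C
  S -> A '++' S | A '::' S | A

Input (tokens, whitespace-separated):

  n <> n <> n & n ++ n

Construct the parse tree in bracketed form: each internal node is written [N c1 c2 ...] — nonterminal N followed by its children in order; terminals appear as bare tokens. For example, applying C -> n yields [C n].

[S [A [A [A [B [C n]]] <> [B [C n]]] <> [B [B [C n]] & [C n]]] ++ [S [A [B [C n]]]]]

S
A ++ S
A <> B ++ S
A <> B <> B ++ S
B <> B <> B ++ S
C <> B <> B ++ S
n <> B <> B ++ S
n <> C <> B ++ S
n <> n <> B ++ S
n <> n <> B & C ++ S
n <> n <> C & C ++ S
n <> n <> n & C ++ S
n <> n <> n & n ++ S
n <> n <> n & n ++ A
n <> n <> n & n ++ B
n <> n <> n & n ++ C
n <> n <> n & n ++ n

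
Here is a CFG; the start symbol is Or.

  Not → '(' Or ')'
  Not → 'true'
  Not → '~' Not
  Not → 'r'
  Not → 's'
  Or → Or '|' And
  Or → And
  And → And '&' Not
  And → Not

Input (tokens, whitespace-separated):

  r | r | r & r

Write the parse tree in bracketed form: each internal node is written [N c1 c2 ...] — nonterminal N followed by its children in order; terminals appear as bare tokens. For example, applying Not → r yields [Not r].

[Or [Or [Or [And [Not r]]] | [And [Not r]]] | [And [And [Not r]] & [Not r]]]

Or
Or | And
Or | And | And
And | And | And
Not | And | And
r | And | And
r | Not | And
r | r | And
r | r | And & Not
r | r | Not & Not
r | r | r & Not
r | r | r & r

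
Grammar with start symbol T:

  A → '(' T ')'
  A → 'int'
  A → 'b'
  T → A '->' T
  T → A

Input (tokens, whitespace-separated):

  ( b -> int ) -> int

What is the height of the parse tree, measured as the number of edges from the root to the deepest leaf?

[T [A ( [T [A b] -> [T [A int]]] )] -> [T [A int]]]

5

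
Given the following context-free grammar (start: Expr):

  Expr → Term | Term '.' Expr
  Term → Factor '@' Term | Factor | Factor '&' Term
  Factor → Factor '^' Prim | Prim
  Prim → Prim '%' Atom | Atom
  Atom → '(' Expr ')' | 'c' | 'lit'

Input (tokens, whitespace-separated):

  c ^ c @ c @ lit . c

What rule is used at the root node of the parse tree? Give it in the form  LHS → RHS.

Expr → Term '.' Expr

[Expr [Term [Factor [Factor [Prim [Atom c]]] ^ [Prim [Atom c]]] @ [Term [Factor [Prim [Atom c]]] @ [Term [Factor [Prim [Atom lit]]]]]] . [Expr [Term [Factor [Prim [Atom c]]]]]]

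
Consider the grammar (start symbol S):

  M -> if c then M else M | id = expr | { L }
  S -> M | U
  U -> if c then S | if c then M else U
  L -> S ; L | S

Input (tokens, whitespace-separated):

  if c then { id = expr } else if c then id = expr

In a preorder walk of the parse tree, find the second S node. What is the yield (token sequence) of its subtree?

id = expr

[S [U if c then [M { [L [S [M id = expr]]] }] else [U if c then [S [M id = expr]]]]]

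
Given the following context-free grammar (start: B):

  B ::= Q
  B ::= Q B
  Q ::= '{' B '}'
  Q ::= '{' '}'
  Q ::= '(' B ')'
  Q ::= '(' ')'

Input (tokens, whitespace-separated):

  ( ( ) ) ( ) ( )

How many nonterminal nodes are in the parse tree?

8

[B [Q ( [B [Q ( )]] )] [B [Q ( )] [B [Q ( )]]]]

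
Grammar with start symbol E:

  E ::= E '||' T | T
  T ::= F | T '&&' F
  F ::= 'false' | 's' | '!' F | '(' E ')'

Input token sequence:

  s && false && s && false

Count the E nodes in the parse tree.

[E [T [T [T [T [F s]] && [F false]] && [F s]] && [F false]]]

1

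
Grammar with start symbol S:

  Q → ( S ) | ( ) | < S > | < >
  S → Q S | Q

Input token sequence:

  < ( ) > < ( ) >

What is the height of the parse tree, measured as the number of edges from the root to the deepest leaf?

5

[S [Q < [S [Q ( )]] >] [S [Q < [S [Q ( )]] >]]]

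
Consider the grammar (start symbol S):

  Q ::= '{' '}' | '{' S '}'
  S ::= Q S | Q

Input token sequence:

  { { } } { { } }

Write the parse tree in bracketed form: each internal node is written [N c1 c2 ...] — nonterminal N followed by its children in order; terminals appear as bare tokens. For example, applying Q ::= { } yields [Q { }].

[S [Q { [S [Q { }]] }] [S [Q { [S [Q { }]] }]]]

S
Q S
{ S } S
{ Q } S
{ { } } S
{ { } } Q
{ { } } { S }
{ { } } { Q }
{ { } } { { } }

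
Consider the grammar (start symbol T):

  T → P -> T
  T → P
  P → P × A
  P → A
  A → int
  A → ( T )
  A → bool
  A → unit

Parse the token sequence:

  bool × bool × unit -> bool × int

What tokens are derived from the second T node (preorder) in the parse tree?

[T [P [P [P [A bool]] × [A bool]] × [A unit]] -> [T [P [P [A bool]] × [A int]]]]

bool × int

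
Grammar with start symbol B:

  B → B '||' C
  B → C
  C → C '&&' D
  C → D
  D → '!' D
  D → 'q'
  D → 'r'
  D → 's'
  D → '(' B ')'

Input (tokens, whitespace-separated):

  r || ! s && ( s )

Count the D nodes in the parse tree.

5

[B [B [C [D r]]] || [C [C [D ! [D s]]] && [D ( [B [C [D s]]] )]]]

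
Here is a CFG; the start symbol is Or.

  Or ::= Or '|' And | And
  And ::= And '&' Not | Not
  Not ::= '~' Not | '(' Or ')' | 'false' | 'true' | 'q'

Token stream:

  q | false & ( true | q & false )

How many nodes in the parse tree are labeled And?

6

[Or [Or [And [Not q]]] | [And [And [Not false]] & [Not ( [Or [Or [And [Not true]]] | [And [And [Not q]] & [Not false]]] )]]]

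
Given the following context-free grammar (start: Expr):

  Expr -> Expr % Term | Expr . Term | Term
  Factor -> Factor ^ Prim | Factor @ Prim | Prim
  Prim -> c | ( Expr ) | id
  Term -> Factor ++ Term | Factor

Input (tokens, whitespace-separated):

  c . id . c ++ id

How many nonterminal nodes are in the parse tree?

15

[Expr [Expr [Expr [Term [Factor [Prim c]]]] . [Term [Factor [Prim id]]]] . [Term [Factor [Prim c]] ++ [Term [Factor [Prim id]]]]]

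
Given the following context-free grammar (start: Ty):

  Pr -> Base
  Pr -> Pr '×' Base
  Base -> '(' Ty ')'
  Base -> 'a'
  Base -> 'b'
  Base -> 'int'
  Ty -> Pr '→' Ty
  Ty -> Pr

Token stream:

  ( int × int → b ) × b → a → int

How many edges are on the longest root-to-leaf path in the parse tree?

8

[Ty [Pr [Pr [Base ( [Ty [Pr [Pr [Base int]] × [Base int]] → [Ty [Pr [Base b]]]] )]] × [Base b]] → [Ty [Pr [Base a]] → [Ty [Pr [Base int]]]]]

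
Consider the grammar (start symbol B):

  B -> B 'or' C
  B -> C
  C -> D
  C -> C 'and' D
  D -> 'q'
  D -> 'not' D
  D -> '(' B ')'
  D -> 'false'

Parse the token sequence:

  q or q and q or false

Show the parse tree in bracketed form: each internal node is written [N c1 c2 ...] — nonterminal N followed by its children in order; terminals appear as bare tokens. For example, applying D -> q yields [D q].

B
B or C
B or C or C
C or C or C
D or C or C
q or C or C
q or C and D or C
q or D and D or C
q or q and D or C
q or q and q or C
q or q and q or D
q or q and q or false

[B [B [B [C [D q]]] or [C [C [D q]] and [D q]]] or [C [D false]]]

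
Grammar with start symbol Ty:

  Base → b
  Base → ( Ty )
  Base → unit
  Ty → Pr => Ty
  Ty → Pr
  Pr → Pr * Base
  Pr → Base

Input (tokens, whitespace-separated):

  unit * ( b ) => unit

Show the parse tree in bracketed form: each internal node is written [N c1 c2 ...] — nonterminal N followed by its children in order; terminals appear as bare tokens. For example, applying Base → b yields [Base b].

[Ty [Pr [Pr [Base unit]] * [Base ( [Ty [Pr [Base b]]] )]] => [Ty [Pr [Base unit]]]]

Ty
Pr => Ty
Pr * Base => Ty
Base * Base => Ty
unit * Base => Ty
unit * ( Ty ) => Ty
unit * ( Pr ) => Ty
unit * ( Base ) => Ty
unit * ( b ) => Ty
unit * ( b ) => Pr
unit * ( b ) => Base
unit * ( b ) => unit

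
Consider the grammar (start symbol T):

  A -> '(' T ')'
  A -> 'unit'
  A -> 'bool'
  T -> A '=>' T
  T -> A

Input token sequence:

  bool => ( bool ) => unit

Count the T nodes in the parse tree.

[T [A bool] => [T [A ( [T [A bool]] )] => [T [A unit]]]]

4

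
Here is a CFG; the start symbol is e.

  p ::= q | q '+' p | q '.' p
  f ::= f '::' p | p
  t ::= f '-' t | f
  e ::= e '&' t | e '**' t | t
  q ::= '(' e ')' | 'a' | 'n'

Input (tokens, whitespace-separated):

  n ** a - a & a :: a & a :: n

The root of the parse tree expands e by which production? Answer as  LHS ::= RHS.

[e [e [e [e [t [f [p [q n]]]]] ** [t [f [p [q a]]] - [t [f [p [q a]]]]]] & [t [f [f [p [q a]]] :: [p [q a]]]]] & [t [f [f [p [q a]]] :: [p [q n]]]]]

e ::= e '&' t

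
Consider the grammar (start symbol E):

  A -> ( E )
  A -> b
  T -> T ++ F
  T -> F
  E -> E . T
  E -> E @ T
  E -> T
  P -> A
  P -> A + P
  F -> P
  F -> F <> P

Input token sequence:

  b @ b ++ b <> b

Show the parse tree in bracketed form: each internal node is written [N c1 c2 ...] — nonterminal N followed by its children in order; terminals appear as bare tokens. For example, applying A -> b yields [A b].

E
E @ T
T @ T
F @ T
P @ T
A @ T
b @ T
b @ T ++ F
b @ F ++ F
b @ P ++ F
b @ A ++ F
b @ b ++ F
b @ b ++ F <> P
b @ b ++ P <> P
b @ b ++ A <> P
b @ b ++ b <> P
b @ b ++ b <> A
b @ b ++ b <> b

[E [E [T [F [P [A b]]]]] @ [T [T [F [P [A b]]]] ++ [F [F [P [A b]]] <> [P [A b]]]]]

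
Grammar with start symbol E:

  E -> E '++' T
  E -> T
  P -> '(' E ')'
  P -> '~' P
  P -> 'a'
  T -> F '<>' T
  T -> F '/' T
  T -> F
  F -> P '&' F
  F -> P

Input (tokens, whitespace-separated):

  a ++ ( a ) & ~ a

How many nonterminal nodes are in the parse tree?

[E [E [T [F [P a]]]] ++ [T [F [P ( [E [T [F [P a]]]] )] & [F [P ~ [P a]]]]]]

15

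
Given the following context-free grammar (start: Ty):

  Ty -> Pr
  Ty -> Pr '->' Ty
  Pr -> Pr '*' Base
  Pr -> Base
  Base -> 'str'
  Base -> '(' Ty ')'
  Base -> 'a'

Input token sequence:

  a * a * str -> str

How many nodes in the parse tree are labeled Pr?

4

[Ty [Pr [Pr [Pr [Base a]] * [Base a]] * [Base str]] -> [Ty [Pr [Base str]]]]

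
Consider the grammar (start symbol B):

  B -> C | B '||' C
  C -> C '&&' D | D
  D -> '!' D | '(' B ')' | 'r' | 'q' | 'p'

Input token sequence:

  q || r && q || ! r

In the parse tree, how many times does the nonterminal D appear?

5

[B [B [B [C [D q]]] || [C [C [D r]] && [D q]]] || [C [D ! [D r]]]]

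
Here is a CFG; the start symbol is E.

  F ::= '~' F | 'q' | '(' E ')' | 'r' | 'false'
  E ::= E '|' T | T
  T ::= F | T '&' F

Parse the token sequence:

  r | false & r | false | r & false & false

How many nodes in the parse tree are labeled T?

7

[E [E [E [E [T [F r]]] | [T [T [F false]] & [F r]]] | [T [F false]]] | [T [T [T [F r]] & [F false]] & [F false]]]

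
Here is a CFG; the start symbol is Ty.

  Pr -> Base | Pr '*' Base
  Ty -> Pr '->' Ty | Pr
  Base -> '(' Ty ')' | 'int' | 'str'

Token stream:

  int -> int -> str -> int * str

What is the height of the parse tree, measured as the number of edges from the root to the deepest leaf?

[Ty [Pr [Base int]] -> [Ty [Pr [Base int]] -> [Ty [Pr [Base str]] -> [Ty [Pr [Pr [Base int]] * [Base str]]]]]]

7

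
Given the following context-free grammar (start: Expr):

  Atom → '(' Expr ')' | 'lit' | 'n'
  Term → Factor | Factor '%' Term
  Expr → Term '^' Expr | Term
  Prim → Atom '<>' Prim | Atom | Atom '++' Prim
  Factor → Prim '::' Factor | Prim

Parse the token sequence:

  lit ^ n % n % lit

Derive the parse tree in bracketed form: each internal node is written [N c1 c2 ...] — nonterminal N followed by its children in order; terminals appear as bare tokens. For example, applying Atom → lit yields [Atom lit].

Expr
Term ^ Expr
Factor ^ Expr
Prim ^ Expr
Atom ^ Expr
lit ^ Expr
lit ^ Term
lit ^ Factor % Term
lit ^ Prim % Term
lit ^ Atom % Term
lit ^ n % Term
lit ^ n % Factor % Term
lit ^ n % Prim % Term
lit ^ n % Atom % Term
lit ^ n % n % Term
lit ^ n % n % Factor
lit ^ n % n % Prim
lit ^ n % n % Atom
lit ^ n % n % lit

[Expr [Term [Factor [Prim [Atom lit]]]] ^ [Expr [Term [Factor [Prim [Atom n]]] % [Term [Factor [Prim [Atom n]]] % [Term [Factor [Prim [Atom lit]]]]]]]]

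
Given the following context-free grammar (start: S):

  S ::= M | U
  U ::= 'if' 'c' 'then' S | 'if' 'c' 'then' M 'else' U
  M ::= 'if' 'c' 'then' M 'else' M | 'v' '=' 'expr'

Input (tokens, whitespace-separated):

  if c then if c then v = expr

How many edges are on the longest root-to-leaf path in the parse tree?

[S [U if c then [S [U if c then [S [M v = expr]]]]]]

6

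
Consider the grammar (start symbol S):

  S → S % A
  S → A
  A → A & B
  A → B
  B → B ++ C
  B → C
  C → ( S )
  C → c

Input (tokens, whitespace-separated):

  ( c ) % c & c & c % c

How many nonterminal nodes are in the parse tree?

[S [S [S [A [B [C ( [S [A [B [C c]]]] )]]]] % [A [A [A [B [C c]]] & [B [C c]]] & [B [C c]]]] % [A [B [C c]]]]

22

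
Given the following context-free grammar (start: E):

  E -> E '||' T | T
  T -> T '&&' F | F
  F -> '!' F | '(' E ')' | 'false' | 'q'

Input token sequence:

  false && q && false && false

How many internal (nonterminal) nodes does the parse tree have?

[E [T [T [T [T [F false]] && [F q]] && [F false]] && [F false]]]

9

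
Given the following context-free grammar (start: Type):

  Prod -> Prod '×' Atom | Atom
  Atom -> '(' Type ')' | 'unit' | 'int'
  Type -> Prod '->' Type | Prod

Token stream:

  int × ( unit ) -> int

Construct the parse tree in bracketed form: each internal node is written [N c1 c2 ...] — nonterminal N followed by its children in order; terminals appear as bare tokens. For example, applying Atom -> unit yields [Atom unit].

[Type [Prod [Prod [Atom int]] × [Atom ( [Type [Prod [Atom unit]]] )]] -> [Type [Prod [Atom int]]]]

Type
Prod -> Type
Prod × Atom -> Type
Atom × Atom -> Type
int × Atom -> Type
int × ( Type ) -> Type
int × ( Prod ) -> Type
int × ( Atom ) -> Type
int × ( unit ) -> Type
int × ( unit ) -> Prod
int × ( unit ) -> Atom
int × ( unit ) -> int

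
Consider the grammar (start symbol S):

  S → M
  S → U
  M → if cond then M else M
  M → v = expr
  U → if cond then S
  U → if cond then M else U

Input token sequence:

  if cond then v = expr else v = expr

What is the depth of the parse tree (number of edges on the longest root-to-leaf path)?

[S [M if cond then [M v = expr] else [M v = expr]]]

3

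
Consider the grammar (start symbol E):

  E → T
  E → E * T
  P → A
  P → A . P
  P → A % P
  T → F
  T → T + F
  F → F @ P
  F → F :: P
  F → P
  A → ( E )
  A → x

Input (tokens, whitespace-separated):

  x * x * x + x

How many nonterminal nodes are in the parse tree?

19

[E [E [E [T [F [P [A x]]]]] * [T [F [P [A x]]]]] * [T [T [F [P [A x]]]] + [F [P [A x]]]]]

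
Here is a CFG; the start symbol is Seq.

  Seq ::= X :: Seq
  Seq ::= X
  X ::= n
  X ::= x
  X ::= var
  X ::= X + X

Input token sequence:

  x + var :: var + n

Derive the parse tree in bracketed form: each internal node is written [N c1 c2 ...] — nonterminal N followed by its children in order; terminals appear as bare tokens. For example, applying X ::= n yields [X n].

Seq
X :: Seq
X + X :: Seq
x + X :: Seq
x + var :: Seq
x + var :: X
x + var :: X + X
x + var :: var + X
x + var :: var + n

[Seq [X [X x] + [X var]] :: [Seq [X [X var] + [X n]]]]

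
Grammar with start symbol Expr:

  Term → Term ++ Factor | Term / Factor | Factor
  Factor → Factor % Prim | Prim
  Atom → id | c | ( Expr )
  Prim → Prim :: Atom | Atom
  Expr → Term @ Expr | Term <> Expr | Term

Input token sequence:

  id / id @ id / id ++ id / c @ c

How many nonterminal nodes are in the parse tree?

31

[Expr [Term [Term [Factor [Prim [Atom id]]]] / [Factor [Prim [Atom id]]]] @ [Expr [Term [Term [Term [Term [Factor [Prim [Atom id]]]] / [Factor [Prim [Atom id]]]] ++ [Factor [Prim [Atom id]]]] / [Factor [Prim [Atom c]]]] @ [Expr [Term [Factor [Prim [Atom c]]]]]]]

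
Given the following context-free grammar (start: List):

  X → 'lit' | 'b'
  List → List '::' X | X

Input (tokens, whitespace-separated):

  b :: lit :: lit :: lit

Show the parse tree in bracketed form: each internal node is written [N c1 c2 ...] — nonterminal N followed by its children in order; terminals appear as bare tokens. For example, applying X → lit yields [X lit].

List
List :: X
List :: X :: X
List :: X :: X :: X
X :: X :: X :: X
b :: X :: X :: X
b :: lit :: X :: X
b :: lit :: lit :: X
b :: lit :: lit :: lit

[List [List [List [List [X b]] :: [X lit]] :: [X lit]] :: [X lit]]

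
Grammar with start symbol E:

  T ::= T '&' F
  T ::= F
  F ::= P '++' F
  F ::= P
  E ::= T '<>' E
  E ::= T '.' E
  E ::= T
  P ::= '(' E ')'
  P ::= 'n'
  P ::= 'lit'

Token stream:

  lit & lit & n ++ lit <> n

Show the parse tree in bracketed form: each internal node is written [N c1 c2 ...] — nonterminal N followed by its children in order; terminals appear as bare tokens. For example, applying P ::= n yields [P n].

[E [T [T [T [F [P lit]]] & [F [P lit]]] & [F [P n] ++ [F [P lit]]]] <> [E [T [F [P n]]]]]

E
T <> E
T & F <> E
T & F & F <> E
F & F & F <> E
P & F & F <> E
lit & F & F <> E
lit & P & F <> E
lit & lit & F <> E
lit & lit & P ++ F <> E
lit & lit & n ++ F <> E
lit & lit & n ++ P <> E
lit & lit & n ++ lit <> E
lit & lit & n ++ lit <> T
lit & lit & n ++ lit <> F
lit & lit & n ++ lit <> P
lit & lit & n ++ lit <> n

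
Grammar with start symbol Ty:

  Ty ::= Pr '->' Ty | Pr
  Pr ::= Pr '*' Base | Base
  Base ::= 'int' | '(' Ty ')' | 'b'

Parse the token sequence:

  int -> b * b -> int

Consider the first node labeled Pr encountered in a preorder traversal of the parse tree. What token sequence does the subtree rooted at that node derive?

int

[Ty [Pr [Base int]] -> [Ty [Pr [Pr [Base b]] * [Base b]] -> [Ty [Pr [Base int]]]]]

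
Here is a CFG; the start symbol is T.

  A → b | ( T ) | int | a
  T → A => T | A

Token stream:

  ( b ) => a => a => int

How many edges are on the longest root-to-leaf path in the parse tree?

5

[T [A ( [T [A b]] )] => [T [A a] => [T [A a] => [T [A int]]]]]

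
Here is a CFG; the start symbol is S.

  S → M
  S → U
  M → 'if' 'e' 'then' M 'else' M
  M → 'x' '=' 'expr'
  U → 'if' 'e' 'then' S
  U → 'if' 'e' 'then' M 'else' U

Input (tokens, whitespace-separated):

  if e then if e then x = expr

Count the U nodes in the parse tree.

[S [U if e then [S [U if e then [S [M x = expr]]]]]]

2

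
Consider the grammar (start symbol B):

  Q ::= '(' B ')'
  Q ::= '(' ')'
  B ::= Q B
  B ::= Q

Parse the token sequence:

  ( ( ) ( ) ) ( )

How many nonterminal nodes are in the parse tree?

8

[B [Q ( [B [Q ( )] [B [Q ( )]]] )] [B [Q ( )]]]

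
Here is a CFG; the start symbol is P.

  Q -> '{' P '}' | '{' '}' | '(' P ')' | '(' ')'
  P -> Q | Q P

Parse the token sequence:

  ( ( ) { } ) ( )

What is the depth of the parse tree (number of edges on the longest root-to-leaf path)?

5

[P [Q ( [P [Q ( )] [P [Q { }]]] )] [P [Q ( )]]]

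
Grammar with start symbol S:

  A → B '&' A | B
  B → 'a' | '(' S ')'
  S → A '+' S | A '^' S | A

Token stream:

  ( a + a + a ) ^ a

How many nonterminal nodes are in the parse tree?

[S [A [B ( [S [A [B a]] + [S [A [B a]] + [S [A [B a]]]]] )]] ^ [S [A [B a]]]]

15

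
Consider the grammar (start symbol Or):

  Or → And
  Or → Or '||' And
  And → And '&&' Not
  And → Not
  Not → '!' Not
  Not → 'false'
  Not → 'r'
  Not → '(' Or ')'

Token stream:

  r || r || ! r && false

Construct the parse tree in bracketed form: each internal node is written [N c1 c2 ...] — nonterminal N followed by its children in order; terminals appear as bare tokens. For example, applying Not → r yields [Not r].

Or
Or || And
Or || And || And
And || And || And
Not || And || And
r || And || And
r || Not || And
r || r || And
r || r || And && Not
r || r || Not && Not
r || r || ! Not && Not
r || r || ! r && Not
r || r || ! r && false

[Or [Or [Or [And [Not r]]] || [And [Not r]]] || [And [And [Not ! [Not r]]] && [Not false]]]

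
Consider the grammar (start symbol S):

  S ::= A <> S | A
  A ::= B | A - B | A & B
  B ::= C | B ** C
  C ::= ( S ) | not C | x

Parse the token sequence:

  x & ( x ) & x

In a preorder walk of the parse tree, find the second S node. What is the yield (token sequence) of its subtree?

[S [A [A [A [B [C x]]] & [B [C ( [S [A [B [C x]]]] )]]] & [B [C x]]]]

x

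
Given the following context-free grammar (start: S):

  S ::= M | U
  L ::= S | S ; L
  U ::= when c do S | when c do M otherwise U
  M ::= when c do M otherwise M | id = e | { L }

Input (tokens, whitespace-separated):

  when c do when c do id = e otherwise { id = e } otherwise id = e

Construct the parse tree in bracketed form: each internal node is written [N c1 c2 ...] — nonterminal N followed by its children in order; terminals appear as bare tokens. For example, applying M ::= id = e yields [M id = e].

S
M
when c do M otherwise M
when c do when c do M otherwise M otherwise M
when c do when c do id = e otherwise M otherwise M
when c do when c do id = e otherwise { L } otherwise M
when c do when c do id = e otherwise { S } otherwise M
when c do when c do id = e otherwise { M } otherwise M
when c do when c do id = e otherwise { id = e } otherwise M
when c do when c do id = e otherwise { id = e } otherwise id = e

[S [M when c do [M when c do [M id = e] otherwise [M { [L [S [M id = e]]] }]] otherwise [M id = e]]]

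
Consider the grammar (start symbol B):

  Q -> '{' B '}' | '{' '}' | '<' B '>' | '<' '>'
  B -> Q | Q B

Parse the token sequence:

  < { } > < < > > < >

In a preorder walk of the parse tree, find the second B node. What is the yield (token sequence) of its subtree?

{ }

[B [Q < [B [Q { }]] >] [B [Q < [B [Q < >]] >] [B [Q < >]]]]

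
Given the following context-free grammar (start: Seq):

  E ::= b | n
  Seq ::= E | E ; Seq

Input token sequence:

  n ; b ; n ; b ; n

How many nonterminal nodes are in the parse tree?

10

[Seq [E n] ; [Seq [E b] ; [Seq [E n] ; [Seq [E b] ; [Seq [E n]]]]]]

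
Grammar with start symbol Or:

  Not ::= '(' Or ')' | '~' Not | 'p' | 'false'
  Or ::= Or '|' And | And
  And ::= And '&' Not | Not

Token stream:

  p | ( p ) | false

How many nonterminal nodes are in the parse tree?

12

[Or [Or [Or [And [Not p]]] | [And [Not ( [Or [And [Not p]]] )]]] | [And [Not false]]]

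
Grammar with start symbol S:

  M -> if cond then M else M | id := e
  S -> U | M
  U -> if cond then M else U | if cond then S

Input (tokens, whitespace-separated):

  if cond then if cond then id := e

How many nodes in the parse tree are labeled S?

3

[S [U if cond then [S [U if cond then [S [M id := e]]]]]]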